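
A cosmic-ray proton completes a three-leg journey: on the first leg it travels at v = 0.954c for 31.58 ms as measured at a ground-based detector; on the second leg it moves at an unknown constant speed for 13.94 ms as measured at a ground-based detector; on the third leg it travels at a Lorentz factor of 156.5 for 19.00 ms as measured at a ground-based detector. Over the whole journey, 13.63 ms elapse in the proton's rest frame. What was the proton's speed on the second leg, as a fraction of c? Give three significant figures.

β = 0.957

Leg 1: γ = 1/√(1 − 0.954²) = 1/√0.08988 = 3.335; τ_1 = 31.58/3.335 = 9.468 ms.
Leg 2: speed unknown; τ_2 = 13.94/γ_2.
Leg 3: γ = 156.5; τ_3 = 19.00/156.5 = 0.1214 ms.
Total proper time: 9.468 + τ_2 + 0.1214 = 13.63, so τ_2 = 13.63 − 9.589 = 4.041 ms.
γ_2 = 13.94/4.041 = 3.450; β = √(1 − 1/γ²) = √0.9160.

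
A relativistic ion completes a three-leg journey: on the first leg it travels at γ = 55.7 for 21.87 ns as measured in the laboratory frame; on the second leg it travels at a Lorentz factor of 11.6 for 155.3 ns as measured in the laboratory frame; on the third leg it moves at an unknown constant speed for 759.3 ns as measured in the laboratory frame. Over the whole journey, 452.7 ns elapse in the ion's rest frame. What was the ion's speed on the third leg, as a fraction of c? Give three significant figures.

Leg 1: γ = 55.7; τ_1 = 21.87/55.70 = 0.3926 ns.
Leg 2: γ = 11.6; τ_2 = 155.3/11.60 = 13.39 ns.
Leg 3: speed unknown; τ_3 = 759.3/γ_3.
Total proper time: 0.3926 + 13.39 + τ_3 = 452.7, so τ_3 = 452.7 − 13.78 = 438.9 ns.
γ_3 = 759.3/438.9 = 1.730; β = √(1 − 1/γ²) = √0.6658.

β = 0.816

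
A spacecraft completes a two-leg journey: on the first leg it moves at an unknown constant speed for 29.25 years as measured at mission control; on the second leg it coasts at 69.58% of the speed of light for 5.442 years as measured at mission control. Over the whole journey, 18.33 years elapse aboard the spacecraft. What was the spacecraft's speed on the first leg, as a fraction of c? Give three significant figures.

Leg 1: speed unknown; τ_1 = 29.25/γ_1.
Leg 2: β = 0.6958; γ = 1/√(1 − 0.6958²) = 1/√0.5159 = 1.392; τ_2 = 5.442/1.392 = 3.909 years.
Total proper time: τ_1 + 3.909 = 18.33, so τ_1 = 18.33 − 3.909 = 14.42 years.
γ_1 = 29.25/14.42 = 2.028; β = √(1 − 1/γ²) = √0.7569.

β = 0.870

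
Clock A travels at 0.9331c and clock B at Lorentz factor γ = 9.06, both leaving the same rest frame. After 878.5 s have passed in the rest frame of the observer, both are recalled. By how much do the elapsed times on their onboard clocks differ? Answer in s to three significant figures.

A: γ = 1/√(1 − 0.9331²) = 1/√0.1293 = 2.781; τ_A = 878.5/2.781 = 315.9 s.
B: γ = 9.06; τ_B = 878.5/9.060 = 96.96 s.

|τ_A − τ_B| = 219 s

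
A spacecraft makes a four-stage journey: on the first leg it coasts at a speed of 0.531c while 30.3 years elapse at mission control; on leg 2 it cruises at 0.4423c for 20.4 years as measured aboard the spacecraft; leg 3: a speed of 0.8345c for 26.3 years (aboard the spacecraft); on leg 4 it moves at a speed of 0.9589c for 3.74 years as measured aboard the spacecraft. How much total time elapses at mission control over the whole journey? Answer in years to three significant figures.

Leg 1: 30.3 years is already measured at mission control.
Leg 2: γ = 1/√(1 − 0.4423²) = 1/√0.8044 = 1.115; Δt_2 = 1.115 × 20.4 = 22.75 years.
Leg 3: γ = 1/√(1 − 0.8345²) = 1/√0.3036 = 1.815; Δt_3 = 1.815 × 26.3 = 47.73 years.
Leg 4: γ = 1/√(1 − 0.9589²) = 1/√0.08051 = 3.524; Δt_4 = 3.524 × 3.74 = 13.18 years.
Total: 30.30 + 22.75 + 47.73 + 13.18 years.

Δt = 114 years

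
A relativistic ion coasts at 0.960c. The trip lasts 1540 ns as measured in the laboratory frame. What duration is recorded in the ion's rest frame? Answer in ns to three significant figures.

γ = 1/√(1 − 0.960²) = 25/7 ≈ 3.571
The interval measured in the laboratory frame is the dilated one; the clock in the ion's rest frame measures the proper time τ = Δt/γ = 1540/3.571 ns.

τ = 431 ns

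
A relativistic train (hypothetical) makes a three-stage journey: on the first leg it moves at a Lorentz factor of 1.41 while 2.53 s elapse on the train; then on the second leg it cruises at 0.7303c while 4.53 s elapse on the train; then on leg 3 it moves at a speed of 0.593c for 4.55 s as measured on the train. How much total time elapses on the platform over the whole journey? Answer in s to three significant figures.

Δt = 15.8 s

Leg 1: γ = 1.41; Δt_1 = 1.410 × 2.53 = 3.567 s.
Leg 2: γ = 1/√(1 − 0.7303²) = 1/√0.4667 = 1.464; Δt_2 = 1.464 × 4.53 = 6.631 s.
Leg 3: γ = 1/√(1 − 0.593²) = 1/√0.6484 = 1.242; Δt_3 = 1.242 × 4.55 = 5.651 s.
Total: 3.567 + 6.631 + 5.651 s.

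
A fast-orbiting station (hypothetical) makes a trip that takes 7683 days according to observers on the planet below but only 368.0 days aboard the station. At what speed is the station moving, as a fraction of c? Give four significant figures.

v = 0.9989c

The proper time is measured aboard the station (both events occur at the station's location); Δt is measured on the planet below. γ = Δt/τ = 7683/368.0 = 20.88.
β = √(1 − 1/γ²) = √(1 − 0.002294) = √0.9977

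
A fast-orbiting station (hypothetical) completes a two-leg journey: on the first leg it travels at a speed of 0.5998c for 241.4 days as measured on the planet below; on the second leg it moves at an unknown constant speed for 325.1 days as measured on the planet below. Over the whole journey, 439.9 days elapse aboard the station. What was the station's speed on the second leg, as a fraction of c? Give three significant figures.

Leg 1: γ = 1/√(1 − 0.5998²) = 1/√0.6402 = 1.250; τ_1 = 241.4/1.250 = 193.2 days.
Leg 2: speed unknown; τ_2 = 325.1/γ_2.
Total proper time: 193.2 + τ_2 = 439.9, so τ_2 = 439.9 − 193.2 = 246.7 days.
γ_2 = 325.1/246.7 = 1.318; β = √(1 − 1/γ²) = √0.4240.

β = 0.651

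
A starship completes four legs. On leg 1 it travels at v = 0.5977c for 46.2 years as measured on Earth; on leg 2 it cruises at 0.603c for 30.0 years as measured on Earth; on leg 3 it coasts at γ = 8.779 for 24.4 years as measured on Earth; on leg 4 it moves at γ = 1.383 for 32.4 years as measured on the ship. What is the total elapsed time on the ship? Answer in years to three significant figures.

τ = 96.2 years

Leg 1: γ = 1/√(1 − 0.5977²) = 1/√0.6428 = 1.247; τ_1 = 46.2/1.247 = 37.04 years.
Leg 2: γ = 1/√(1 − 0.603²) = 1/√0.6364 = 1.254; τ_2 = 30.0/1.254 = 23.93 years.
Leg 3: γ = 8.779; τ_3 = 24.4/8.779 = 2.779 years.
Leg 4: 32.4 years is already measured on the ship.
Total: 37.04 + 23.93 + 2.779 + 32.40 years.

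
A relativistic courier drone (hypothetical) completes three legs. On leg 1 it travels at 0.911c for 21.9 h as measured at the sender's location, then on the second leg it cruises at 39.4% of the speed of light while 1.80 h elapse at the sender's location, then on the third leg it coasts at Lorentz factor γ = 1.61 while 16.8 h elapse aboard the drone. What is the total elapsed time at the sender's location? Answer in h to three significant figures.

Leg 1: 21.9 h is already measured at the sender's location.
Leg 2: 1.80 h is already measured at the sender's location.
Leg 3: γ = 1.61; Δt_3 = 1.610 × 16.8 = 27.05 h.
Total: 21.90 + 1.800 + 27.05 h.

Δt = 50.7 h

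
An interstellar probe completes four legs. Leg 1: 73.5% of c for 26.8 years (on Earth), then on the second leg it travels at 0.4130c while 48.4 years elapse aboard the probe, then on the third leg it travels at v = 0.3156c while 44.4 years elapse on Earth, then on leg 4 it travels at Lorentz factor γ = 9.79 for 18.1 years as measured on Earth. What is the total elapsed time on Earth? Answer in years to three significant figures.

Leg 1: 26.8 years is already measured on Earth.
Leg 2: γ = 1/√(1 − 0.4130²) = 1/√0.8294 = 1.098; Δt_2 = 1.098 × 48.4 = 53.14 years.
Leg 3: 44.4 years is already measured on Earth.
Leg 4: 18.1 years is already measured on Earth.
Total: 26.80 + 53.14 + 44.40 + 18.10 years.

Δt = 142 years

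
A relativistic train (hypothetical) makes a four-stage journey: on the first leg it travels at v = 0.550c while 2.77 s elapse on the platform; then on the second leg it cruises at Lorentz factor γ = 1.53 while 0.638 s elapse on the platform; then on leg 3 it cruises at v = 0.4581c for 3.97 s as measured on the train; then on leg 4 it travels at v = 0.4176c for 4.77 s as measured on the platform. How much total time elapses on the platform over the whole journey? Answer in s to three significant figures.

Δt = 12.6 s

Leg 1: 2.77 s is already measured on the platform.
Leg 2: 0.638 s is already measured on the platform.
Leg 3: γ = 1/√(1 − 0.4581²) = 1/√0.7901 = 1.125; Δt_3 = 1.125 × 3.97 = 4.466 s.
Leg 4: 4.77 s is already measured on the platform.
Total: 2.770 + 0.6380 + 4.466 + 4.770 s.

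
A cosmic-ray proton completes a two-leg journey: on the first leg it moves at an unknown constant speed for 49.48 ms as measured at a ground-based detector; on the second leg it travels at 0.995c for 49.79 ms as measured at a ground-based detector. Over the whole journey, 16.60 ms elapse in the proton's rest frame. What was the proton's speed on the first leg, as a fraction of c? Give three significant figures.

β = 0.972

Leg 1: speed unknown; τ_1 = 49.48/γ_1.
Leg 2: γ = 1/√(1 − 0.995²) = 1/√0.009975 = 10.01; τ_2 = 49.79/10.01 = 4.973 ms.
Total proper time: τ_1 + 4.973 = 16.60, so τ_1 = 16.60 − 4.973 = 11.63 ms.
γ_1 = 49.48/11.63 = 4.256; β = √(1 − 1/γ²) = √0.9448.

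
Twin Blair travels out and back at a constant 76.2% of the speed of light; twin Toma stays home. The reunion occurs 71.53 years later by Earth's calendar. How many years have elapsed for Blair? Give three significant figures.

τ = 46.3 years

β = 0.762; γ = 1/√(1 − 0.762²) = 1/√0.4194 = 1.544
Blair's clock measures proper time along the trip: τ = Δt/γ = 71.53/1.544 years.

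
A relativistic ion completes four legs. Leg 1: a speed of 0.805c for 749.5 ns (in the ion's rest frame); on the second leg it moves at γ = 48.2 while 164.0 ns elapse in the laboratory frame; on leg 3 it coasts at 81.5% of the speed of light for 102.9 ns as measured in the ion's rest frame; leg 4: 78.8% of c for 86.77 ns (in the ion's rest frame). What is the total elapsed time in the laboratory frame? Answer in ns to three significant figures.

Δt = 1750 ns

Leg 1: γ = 1/√(1 − 0.805²) = 1/√0.3520 = 1.686; Δt_1 = 1.686 × 749.5 = 1263 ns.
Leg 2: 164.0 ns is already measured in the laboratory frame.
Leg 3: β = 0.815; γ = 1/√(1 − 0.815²) = 1/√0.3358 = 1.726; Δt_3 = 1.726 × 102.9 = 177.6 ns.
Leg 4: β = 0.788; γ = 1/√(1 − 0.788²) = 1/√0.3791 = 1.624; Δt_4 = 1.624 × 86.77 = 140.9 ns.
Total: 1263 + 164.0 + 177.6 + 140.9 ns.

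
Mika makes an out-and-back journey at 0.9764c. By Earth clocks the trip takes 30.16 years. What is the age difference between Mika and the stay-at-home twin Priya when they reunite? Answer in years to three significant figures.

Δt − τ = 23.6 years

γ = 1/√(1 − 0.9764²) = 1/√0.04664 = 4.630
Mika's elapsed proper time: τ = 30.16/4.630 = 6.514 years.
Age gap = Δt − τ = 30.16 − 6.514 years.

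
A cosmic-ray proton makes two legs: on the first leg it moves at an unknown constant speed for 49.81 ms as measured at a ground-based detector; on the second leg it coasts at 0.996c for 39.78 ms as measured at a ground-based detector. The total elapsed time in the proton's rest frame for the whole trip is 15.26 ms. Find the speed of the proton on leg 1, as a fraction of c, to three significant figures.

β = 0.972

Leg 1: speed unknown; τ_1 = 49.81/γ_1.
Leg 2: γ = 1/√(1 − 0.996²) = 1/√0.007984 = 11.19; τ_2 = 39.78/11.19 = 3.554 ms.
Total proper time: τ_1 + 3.554 = 15.26, so τ_1 = 15.26 − 3.554 = 11.71 ms.
γ_1 = 49.81/11.71 = 4.255; β = √(1 − 1/γ²) = √0.9448.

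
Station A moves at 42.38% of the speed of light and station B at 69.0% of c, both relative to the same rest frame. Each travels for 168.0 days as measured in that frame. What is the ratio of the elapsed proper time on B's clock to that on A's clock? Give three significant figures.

A: β = 0.4238; γ = 1/√(1 − 0.4238²) = 1/√0.8204 = 1.104. B: β = 0.690; γ = 1/√(1 − 0.690²) = 1/√0.5239 = 1.382.
τ_A/τ_B = γ_B/γ_A = 1.382/1.104 = 1.251, so τ_B/τ_A = 0.7991.

τ_B/τ_A = 0.799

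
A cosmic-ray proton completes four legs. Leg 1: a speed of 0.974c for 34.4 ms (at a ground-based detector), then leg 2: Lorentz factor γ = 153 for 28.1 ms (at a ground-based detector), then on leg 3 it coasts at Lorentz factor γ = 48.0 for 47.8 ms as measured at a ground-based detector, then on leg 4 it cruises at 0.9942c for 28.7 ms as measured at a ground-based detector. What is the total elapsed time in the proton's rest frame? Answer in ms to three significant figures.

τ = 12.1 ms

Leg 1: γ = 1/√(1 − 0.974²) = 1/√0.05132 = 4.414; τ_1 = 34.4/4.414 = 7.793 ms.
Leg 2: γ = 153; τ_2 = 28.1/153.0 = 0.1837 ms.
Leg 3: γ = 48.0; τ_3 = 47.8/48.00 = 0.9958 ms.
Leg 4: γ = 1/√(1 − 0.9942²) = 1/√0.01157 = 9.298; τ_4 = 28.7/9.298 = 3.087 ms.
Total: 7.793 + 0.1837 + 0.9958 + 3.087 ms.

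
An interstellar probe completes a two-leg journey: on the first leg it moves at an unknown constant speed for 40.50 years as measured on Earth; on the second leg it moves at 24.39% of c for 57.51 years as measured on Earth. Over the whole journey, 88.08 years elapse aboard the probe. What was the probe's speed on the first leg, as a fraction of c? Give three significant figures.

Leg 1: speed unknown; τ_1 = 40.50/γ_1.
Leg 2: β = 0.2439; γ = 1/√(1 − 0.2439²) = 1/√0.9405 = 1.031; τ_2 = 57.51/1.031 = 55.77 years.
Total proper time: τ_1 + 55.77 = 88.08, so τ_1 = 88.08 − 55.77 = 32.31 years.
γ_1 = 40.50/32.31 = 1.254; β = √(1 − 1/γ²) = √0.3637.

β = 0.603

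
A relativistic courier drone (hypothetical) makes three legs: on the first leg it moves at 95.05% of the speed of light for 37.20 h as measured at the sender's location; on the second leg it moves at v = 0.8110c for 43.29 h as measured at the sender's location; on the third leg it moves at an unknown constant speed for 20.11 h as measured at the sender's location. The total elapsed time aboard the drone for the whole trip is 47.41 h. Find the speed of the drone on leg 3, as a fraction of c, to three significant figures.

β = 0.852

Leg 1: β = 0.9505; γ = 1/√(1 − 0.9505²) = 1/√0.09655 = 3.218; τ_1 = 37.20/3.218 = 11.56 h.
Leg 2: γ = 1/√(1 − 0.8110²) = 1/√0.3423 = 1.709; τ_2 = 43.29/1.709 = 25.33 h.
Leg 3: speed unknown; τ_3 = 20.11/γ_3.
Total proper time: 11.56 + 25.33 + τ_3 = 47.41, so τ_3 = 47.41 − 36.89 = 10.52 h.
γ_3 = 20.11/10.52 = 1.911; β = √(1 − 1/γ²) = √0.7261.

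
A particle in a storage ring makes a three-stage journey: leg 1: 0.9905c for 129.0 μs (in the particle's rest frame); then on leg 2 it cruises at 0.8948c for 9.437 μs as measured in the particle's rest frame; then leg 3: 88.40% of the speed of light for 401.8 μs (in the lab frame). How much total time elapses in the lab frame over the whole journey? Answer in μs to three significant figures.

Leg 1: γ = 1/√(1 − 0.9905²) = 1/√0.01891 = 7.272; Δt_1 = 7.272 × 129.0 = 938.1 μs.
Leg 2: γ = 1/√(1 − 0.8948²) = 1/√0.1993 = 2.240; Δt_2 = 2.240 × 9.437 = 21.14 μs.
Leg 3: 401.8 μs is already measured in the lab frame.
Total: 938.1 + 21.14 + 401.8 μs.

Δt = 1360 μs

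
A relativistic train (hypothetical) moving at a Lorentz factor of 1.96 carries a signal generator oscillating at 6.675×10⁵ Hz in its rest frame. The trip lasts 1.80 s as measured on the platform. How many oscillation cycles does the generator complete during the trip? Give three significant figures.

N = 6.13×10⁵

γ = 1.96
The oscillator's own cycle count is N = f × τ where τ is the proper time on the train. τ = Δt/γ = 1.80/1.960 = 0.9184 s = 9.184×10⁻¹ s.
N = 6.675×10⁵ × 9.184×10⁻¹ = 6.130×10⁵.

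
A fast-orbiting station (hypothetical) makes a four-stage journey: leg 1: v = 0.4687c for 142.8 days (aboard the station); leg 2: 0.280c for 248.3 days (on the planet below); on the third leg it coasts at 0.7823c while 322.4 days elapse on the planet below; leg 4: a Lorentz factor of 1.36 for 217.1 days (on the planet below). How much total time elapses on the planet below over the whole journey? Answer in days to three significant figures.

Δt = 949 days

Leg 1: γ = 1/√(1 − 0.4687²) = 1/√0.7803 = 1.132; Δt_1 = 1.132 × 142.8 = 161.7 days.
Leg 2: 248.3 days is already measured on the planet below.
Leg 3: 322.4 days is already measured on the planet below.
Leg 4: 217.1 days is already measured on the planet below.
Total: 161.7 + 248.3 + 322.4 + 217.1 days.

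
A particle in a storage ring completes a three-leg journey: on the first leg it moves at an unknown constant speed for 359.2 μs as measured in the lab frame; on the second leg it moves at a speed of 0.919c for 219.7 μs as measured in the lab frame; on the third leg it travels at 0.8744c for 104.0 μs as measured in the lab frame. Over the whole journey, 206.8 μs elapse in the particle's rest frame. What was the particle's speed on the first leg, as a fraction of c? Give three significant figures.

β = 0.981

Leg 1: speed unknown; τ_1 = 359.2/γ_1.
Leg 2: γ = 1/√(1 − 0.919²) = 1/√0.1554 = 2.536; τ_2 = 219.7/2.536 = 86.62 μs.
Leg 3: γ = 1/√(1 − 0.8744²) = 1/√0.2354 = 2.061; τ_3 = 104.0/2.061 = 50.46 μs.
Total proper time: τ_1 + 86.62 + 50.46 = 206.8, so τ_1 = 206.8 − 137.1 = 69.72 μs.
γ_1 = 359.2/69.72 = 5.152; β = √(1 − 1/γ²) = √0.9623.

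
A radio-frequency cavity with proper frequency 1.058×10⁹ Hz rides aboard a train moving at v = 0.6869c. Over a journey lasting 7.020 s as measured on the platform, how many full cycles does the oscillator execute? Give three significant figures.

γ = 1/√(1 − 0.6869²) = 1/√0.5282 = 1.376
The oscillator's own cycle count is N = f × τ where τ is the proper time on the train. τ = Δt/γ = 7.020/1.376 = 5.102 s = 5.102×10⁰ s.
N = 1.058×10⁹ × 5.102×10⁰ = 5.398×10⁹.

N = 5.40×10⁹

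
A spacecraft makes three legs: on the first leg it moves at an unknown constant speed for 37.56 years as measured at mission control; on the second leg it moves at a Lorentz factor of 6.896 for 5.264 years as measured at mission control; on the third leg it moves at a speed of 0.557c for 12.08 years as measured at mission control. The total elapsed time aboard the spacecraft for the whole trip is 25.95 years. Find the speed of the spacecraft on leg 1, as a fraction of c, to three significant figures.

β = 0.915

Leg 1: speed unknown; τ_1 = 37.56/γ_1.
Leg 2: γ = 6.896; τ_2 = 5.264/6.896 = 0.7633 years.
Leg 3: γ = 1/√(1 − 0.557²) = 1/√0.6898 = 1.204; τ_3 = 12.08/1.204 = 10.03 years.
Total proper time: τ_1 + 0.7633 + 10.03 = 25.95, so τ_1 = 25.95 − 10.80 = 15.15 years.
γ_1 = 37.56/15.15 = 2.479; β = √(1 − 1/γ²) = √0.8372.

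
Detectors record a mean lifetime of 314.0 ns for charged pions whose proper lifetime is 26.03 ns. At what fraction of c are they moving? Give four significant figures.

γ = Δt/τ₀ = 314.0/26.03 = 12.06
β = √(1 − 1/γ²) = √(1 − 0.006872) = √0.9931

β = 0.9966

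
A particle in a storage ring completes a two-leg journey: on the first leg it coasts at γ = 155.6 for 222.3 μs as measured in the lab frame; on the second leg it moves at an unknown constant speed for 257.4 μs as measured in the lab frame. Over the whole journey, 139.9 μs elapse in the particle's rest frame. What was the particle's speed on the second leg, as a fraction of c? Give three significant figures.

Leg 1: γ = 155.6; τ_1 = 222.3/155.6 = 1.429 μs.
Leg 2: speed unknown; τ_2 = 257.4/γ_2.
Total proper time: 1.429 + τ_2 = 139.9, so τ_2 = 139.9 − 1.429 = 138.5 μs.
γ_2 = 257.4/138.5 = 1.859; β = √(1 − 1/γ²) = √0.7106.

β = 0.843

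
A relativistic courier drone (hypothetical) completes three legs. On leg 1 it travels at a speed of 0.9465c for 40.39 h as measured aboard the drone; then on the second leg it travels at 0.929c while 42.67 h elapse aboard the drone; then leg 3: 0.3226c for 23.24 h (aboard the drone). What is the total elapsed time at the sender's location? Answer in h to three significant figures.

Leg 1: γ = 1/√(1 − 0.9465²) = 1/√0.1041 = 3.099; Δt_1 = 3.099 × 40.39 = 125.2 h.
Leg 2: γ = 1/√(1 − 0.929²) = 1/√0.1370 = 2.702; Δt_2 = 2.702 × 42.67 = 115.3 h.
Leg 3: γ = 1/√(1 − 0.3226²) = 1/√0.8959 = 1.056; Δt_3 = 1.056 × 23.24 = 24.55 h.
Total: 125.2 + 115.3 + 24.55 h.

Δt = 265 h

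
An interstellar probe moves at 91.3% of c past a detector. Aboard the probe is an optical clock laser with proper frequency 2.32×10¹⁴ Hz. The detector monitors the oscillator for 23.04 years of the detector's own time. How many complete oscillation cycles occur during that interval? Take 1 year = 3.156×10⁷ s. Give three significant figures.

β = 0.913; γ = 1/√(1 − 0.913²) = 1/√0.1664 = 2.451
During 23.04 years of lab time, the oscillator's proper time advances by τ = Δt/γ = 23.04/2.451 = 9.399 years = 2.966×10⁸ s.
N = f × τ = 2.32×10¹⁴ × 2.966×10⁸ = 6.882×10²².

N = 6.88×10²²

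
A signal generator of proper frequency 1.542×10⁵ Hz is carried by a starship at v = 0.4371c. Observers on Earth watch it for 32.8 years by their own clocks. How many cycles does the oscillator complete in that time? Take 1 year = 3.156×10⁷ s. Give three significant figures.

N = 1.44×10¹⁴

γ = 1/√(1 − 0.4371²) = 1/√0.8089 = 1.112
During 32.8 years of lab time, the oscillator's proper time advances by τ = Δt/γ = 32.8/1.112 = 29.50 years = 9.310×10⁸ s.
N = f × τ = 1.542×10⁵ × 9.310×10⁸ = 1.436×10¹⁴.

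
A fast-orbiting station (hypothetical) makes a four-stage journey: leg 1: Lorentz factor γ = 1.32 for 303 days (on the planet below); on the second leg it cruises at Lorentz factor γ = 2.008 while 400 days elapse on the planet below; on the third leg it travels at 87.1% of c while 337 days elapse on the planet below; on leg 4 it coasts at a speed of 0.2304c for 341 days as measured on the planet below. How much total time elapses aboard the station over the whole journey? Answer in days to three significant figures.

Leg 1: γ = 1.32; τ_1 = 303/1.320 = 229.5 days.
Leg 2: γ = 2.008; τ_2 = 400/2.008 = 199.2 days.
Leg 3: β = 0.871; γ = 1/√(1 − 0.871²) = 1/√0.2414 = 2.035; τ_3 = 337/2.035 = 165.6 days.
Leg 4: γ = 1/√(1 − 0.2304²) = 1/√0.9469 = 1.028; τ_4 = 341/1.028 = 331.8 days.
Total: 229.5 + 199.2 + 165.6 + 331.8 days.

τ = 926 days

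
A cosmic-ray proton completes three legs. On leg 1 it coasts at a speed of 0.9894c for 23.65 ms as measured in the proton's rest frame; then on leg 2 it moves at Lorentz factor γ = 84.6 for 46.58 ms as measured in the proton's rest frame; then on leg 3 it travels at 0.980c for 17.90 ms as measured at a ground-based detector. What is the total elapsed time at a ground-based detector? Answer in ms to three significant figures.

Δt = 4120 ms

Leg 1: γ = 1/√(1 − 0.9894²) = 1/√0.02109 = 6.886; Δt_1 = 6.886 × 23.65 = 162.9 ms.
Leg 2: γ = 84.6; Δt_2 = 84.60 × 46.58 = 3941 ms.
Leg 3: 17.90 ms is already measured at a ground-based detector.
Total: 162.9 + 3941 + 17.90 ms.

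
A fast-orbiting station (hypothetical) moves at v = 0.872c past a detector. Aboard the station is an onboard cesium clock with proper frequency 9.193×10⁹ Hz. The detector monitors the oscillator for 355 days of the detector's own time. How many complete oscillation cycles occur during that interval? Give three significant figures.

N = 1.38×10¹⁷

γ = 1/√(1 − 0.872²) = 1/√0.2396 = 2.043
During 355 days of lab time, the oscillator's proper time advances by τ = Δt/γ = 355/2.043 = 173.8 days = 1.501×10⁷ s.
N = f × τ = 9.193×10⁹ × 1.501×10⁷ = 1.380×10¹⁷.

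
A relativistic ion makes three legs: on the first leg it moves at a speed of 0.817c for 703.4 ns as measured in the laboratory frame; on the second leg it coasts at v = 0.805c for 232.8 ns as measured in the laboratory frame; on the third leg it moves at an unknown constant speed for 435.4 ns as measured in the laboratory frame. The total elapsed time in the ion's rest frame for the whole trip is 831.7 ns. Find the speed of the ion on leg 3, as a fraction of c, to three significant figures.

Leg 1: γ = 1/√(1 − 0.817²) = 1/√0.3325 = 1.734; τ_1 = 703.4/1.734 = 405.6 ns.
Leg 2: γ = 1/√(1 − 0.805²) = 1/√0.3520 = 1.686; τ_2 = 232.8/1.686 = 138.1 ns.
Leg 3: speed unknown; τ_3 = 435.4/γ_3.
Total proper time: 405.6 + 138.1 + τ_3 = 831.7, so τ_3 = 831.7 − 543.7 = 288.0 ns.
γ_3 = 435.4/288.0 = 1.512; β = √(1 − 1/γ²) = √0.5625.

β = 0.750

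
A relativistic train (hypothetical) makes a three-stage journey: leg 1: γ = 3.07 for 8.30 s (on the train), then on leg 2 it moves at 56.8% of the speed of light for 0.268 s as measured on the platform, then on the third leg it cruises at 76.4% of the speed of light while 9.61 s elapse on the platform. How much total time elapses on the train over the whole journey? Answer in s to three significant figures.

τ = 14.7 s

Leg 1: 8.30 s is already measured on the train.
Leg 2: β = 0.568; γ = 1/√(1 − 0.568²) = 1/√0.6774 = 1.215; τ_2 = 0.268/1.215 = 0.2206 s.
Leg 3: β = 0.764; γ = 1/√(1 − 0.764²) = 1/√0.4163 = 1.550; τ_3 = 9.61/1.550 = 6.201 s.
Total: 8.300 + 0.2206 + 6.201 s.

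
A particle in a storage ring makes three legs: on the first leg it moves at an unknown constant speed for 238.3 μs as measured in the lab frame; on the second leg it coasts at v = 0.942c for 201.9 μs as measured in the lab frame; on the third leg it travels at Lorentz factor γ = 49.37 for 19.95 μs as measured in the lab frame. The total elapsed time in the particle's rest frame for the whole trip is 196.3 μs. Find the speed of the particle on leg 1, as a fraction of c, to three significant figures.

Leg 1: speed unknown; τ_1 = 238.3/γ_1.
Leg 2: γ = 1/√(1 − 0.942²) = 1/√0.1126 = 2.980; τ_2 = 201.9/2.980 = 67.76 μs.
Leg 3: γ = 49.37; τ_3 = 19.95/49.37 = 0.4041 μs.
Total proper time: τ_1 + 67.76 + 0.4041 = 196.3, so τ_1 = 196.3 − 68.16 = 128.1 μs.
γ_1 = 238.3/128.1 = 1.860; β = √(1 − 1/γ²) = √0.7109.

β = 0.843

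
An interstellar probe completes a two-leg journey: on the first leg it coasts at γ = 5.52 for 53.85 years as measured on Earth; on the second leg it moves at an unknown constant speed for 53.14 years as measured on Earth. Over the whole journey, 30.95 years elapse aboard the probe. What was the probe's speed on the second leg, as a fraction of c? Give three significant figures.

Leg 1: γ = 5.52; τ_1 = 53.85/5.520 = 9.755 years.
Leg 2: speed unknown; τ_2 = 53.14/γ_2.
Total proper time: 9.755 + τ_2 = 30.95, so τ_2 = 30.95 − 9.755 = 21.19 years.
γ_2 = 53.14/21.19 = 2.507; β = √(1 − 1/γ²) = √0.8409.

β = 0.917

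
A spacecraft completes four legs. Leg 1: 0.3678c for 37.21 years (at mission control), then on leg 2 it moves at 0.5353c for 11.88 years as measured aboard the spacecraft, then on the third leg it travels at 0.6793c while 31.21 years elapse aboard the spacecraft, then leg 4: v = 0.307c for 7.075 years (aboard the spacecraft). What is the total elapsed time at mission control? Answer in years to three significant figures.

Δt = 101 years

Leg 1: 37.21 years is already measured at mission control.
Leg 2: γ = 1/√(1 − 0.5353²) = 1/√0.7135 = 1.184; Δt_2 = 1.184 × 11.88 = 14.06 years.
Leg 3: γ = 1/√(1 − 0.6793²) = 1/√0.5386 = 1.363; Δt_3 = 1.363 × 31.21 = 42.53 years.
Leg 4: γ = 1/√(1 − 0.307²) = 1/√0.9058 = 1.051; Δt_4 = 1.051 × 7.075 = 7.434 years.
Total: 37.21 + 14.06 + 42.53 + 7.434 years.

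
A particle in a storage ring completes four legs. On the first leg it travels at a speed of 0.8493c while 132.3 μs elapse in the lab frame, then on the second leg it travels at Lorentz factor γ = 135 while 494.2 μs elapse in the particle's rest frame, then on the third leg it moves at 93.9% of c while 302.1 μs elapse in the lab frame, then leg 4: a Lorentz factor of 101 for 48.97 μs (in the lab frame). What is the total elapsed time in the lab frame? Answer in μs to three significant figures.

Leg 1: 132.3 μs is already measured in the lab frame.
Leg 2: γ = 135; Δt_2 = 135.0 × 494.2 = 6.672×10⁴ μs.
Leg 3: 302.1 μs is already measured in the lab frame.
Leg 4: 48.97 μs is already measured in the lab frame.
Total: 132.3 + 6.672×10⁴ + 302.1 + 48.97 μs.

Δt = 6.72×10⁴ μs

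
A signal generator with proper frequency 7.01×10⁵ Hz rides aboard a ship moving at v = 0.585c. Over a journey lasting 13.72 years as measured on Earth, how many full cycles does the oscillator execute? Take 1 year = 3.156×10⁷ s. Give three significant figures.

γ = 1/√(1 − 0.585²) = 1/√0.6578 = 1.233
The oscillator's own cycle count is N = f × τ where τ is the proper time on the ship. τ = Δt/γ = 13.72/1.233 = 11.13 years = 3.512×10⁸ s.
N = 7.01×10⁵ × 3.512×10⁸ = 2.462×10¹⁴.

N = 2.46×10¹⁴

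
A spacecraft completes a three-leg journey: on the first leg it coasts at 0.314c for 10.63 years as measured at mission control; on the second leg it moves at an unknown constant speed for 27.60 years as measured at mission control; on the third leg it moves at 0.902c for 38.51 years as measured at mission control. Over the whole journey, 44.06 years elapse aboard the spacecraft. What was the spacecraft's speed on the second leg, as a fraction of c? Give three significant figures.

Leg 1: γ = 1/√(1 − 0.314²) = 1/√0.9014 = 1.053; τ_1 = 10.63/1.053 = 10.09 years.
Leg 2: speed unknown; τ_2 = 27.60/γ_2.
Leg 3: γ = 1/√(1 − 0.902²) = 1/√0.1864 = 2.316; τ_3 = 38.51/2.316 = 16.63 years.
Total proper time: 10.09 + τ_2 + 16.63 = 44.06, so τ_2 = 44.06 − 26.72 = 17.34 years.
γ_2 = 27.60/17.34 = 1.592; β = √(1 − 1/γ²) = √0.6052.

β = 0.778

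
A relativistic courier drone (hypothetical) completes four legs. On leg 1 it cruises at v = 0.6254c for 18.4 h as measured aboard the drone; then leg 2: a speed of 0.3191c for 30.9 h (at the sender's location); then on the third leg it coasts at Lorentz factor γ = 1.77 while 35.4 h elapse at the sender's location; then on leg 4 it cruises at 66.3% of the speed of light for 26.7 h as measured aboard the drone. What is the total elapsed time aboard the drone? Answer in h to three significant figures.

τ = 94.4 h

Leg 1: 18.4 h is already measured aboard the drone.
Leg 2: γ = 1/√(1 − 0.3191²) = 1/√0.8982 = 1.055; τ_2 = 30.9/1.055 = 29.28 h.
Leg 3: γ = 1.77; τ_3 = 35.4/1.770 = 20.00 h.
Leg 4: 26.7 h is already measured aboard the drone.
Total: 18.40 + 29.28 + 20.00 + 26.70 h.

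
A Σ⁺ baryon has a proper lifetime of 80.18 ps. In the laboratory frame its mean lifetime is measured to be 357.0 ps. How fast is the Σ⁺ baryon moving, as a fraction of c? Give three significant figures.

γ = Δt/τ₀ = 357.0/80.18 = 4.452
β = √(1 − 1/γ²) = √(1 − 0.05044) = √0.9496

β = 0.974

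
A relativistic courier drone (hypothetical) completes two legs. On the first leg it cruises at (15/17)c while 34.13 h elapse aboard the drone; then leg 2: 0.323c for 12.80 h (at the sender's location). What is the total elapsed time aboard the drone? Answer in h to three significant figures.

Leg 1: 34.13 h is already measured aboard the drone.
Leg 2: γ = 1/√(1 − 0.323²) = 1/√0.8957 = 1.057; τ_2 = 12.80/1.057 = 12.11 h.
Total: 34.13 + 12.11 h.

τ = 46.2 h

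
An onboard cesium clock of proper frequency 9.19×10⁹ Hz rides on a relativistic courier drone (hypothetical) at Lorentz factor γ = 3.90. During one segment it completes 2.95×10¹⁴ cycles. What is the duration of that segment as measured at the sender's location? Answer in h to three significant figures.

Δt = 34.8 h

γ = 3.90
Proper time for N cycles: τ = N/f = 2.95×10¹⁴/(9.19×10⁹) = 3.210×10⁴ s = 8.917 h.
Lab-frame duration Δt = γτ = 3.900 × 8.917 = 34.78 h.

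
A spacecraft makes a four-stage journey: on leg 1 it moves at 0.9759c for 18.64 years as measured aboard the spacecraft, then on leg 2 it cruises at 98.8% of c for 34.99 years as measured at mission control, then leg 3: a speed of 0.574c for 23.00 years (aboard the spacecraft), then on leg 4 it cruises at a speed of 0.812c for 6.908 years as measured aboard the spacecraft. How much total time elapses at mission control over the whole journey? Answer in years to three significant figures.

Leg 1: γ = 1/√(1 − 0.9759²) = 1/√0.04762 = 4.583; Δt_1 = 4.583 × 18.64 = 85.42 years.
Leg 2: 34.99 years is already measured at mission control.
Leg 3: γ = 1/√(1 − 0.574²) = 1/√0.6705 = 1.221; Δt_3 = 1.221 × 23.00 = 28.09 years.
Leg 4: γ = 1/√(1 − 0.812²) = 1/√0.3407 = 1.713; Δt_4 = 1.713 × 6.908 = 11.84 years.
Total: 85.42 + 34.99 + 28.09 + 11.84 years.

Δt = 160 years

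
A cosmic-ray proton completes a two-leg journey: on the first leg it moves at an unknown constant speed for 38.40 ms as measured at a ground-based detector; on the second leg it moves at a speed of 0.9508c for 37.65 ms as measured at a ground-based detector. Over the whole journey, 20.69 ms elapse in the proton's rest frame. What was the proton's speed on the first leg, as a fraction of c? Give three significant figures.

β = 0.972

Leg 1: speed unknown; τ_1 = 38.40/γ_1.
Leg 2: γ = 1/√(1 − 0.9508²) = 1/√0.09598 = 3.228; τ_2 = 37.65/3.228 = 11.66 ms.
Total proper time: τ_1 + 11.66 = 20.69, so τ_1 = 20.69 − 11.66 = 9.026 ms.
γ_1 = 38.40/9.026 = 4.254; β = √(1 − 1/γ²) = √0.9448.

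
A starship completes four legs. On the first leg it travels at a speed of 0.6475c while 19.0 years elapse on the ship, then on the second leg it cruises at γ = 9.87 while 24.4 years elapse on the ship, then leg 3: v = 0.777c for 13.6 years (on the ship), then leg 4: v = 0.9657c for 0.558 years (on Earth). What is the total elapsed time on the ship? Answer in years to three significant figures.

Leg 1: 19.0 years is already measured on the ship.
Leg 2: 24.4 years is already measured on the ship.
Leg 3: 13.6 years is already measured on the ship.
Leg 4: γ = 1/√(1 − 0.9657²) = 1/√0.06742 = 3.851; τ_4 = 0.558/3.851 = 0.1449 years.
Total: 19.00 + 24.40 + 13.60 + 0.1449 years.

τ = 57.1 years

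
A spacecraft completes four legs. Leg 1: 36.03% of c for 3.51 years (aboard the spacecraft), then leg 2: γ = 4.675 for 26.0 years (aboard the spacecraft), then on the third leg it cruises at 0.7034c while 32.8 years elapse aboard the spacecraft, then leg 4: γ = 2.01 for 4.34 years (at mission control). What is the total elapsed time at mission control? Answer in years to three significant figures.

Leg 1: β = 0.3603; γ = 1/√(1 − 0.3603²) = 1/√0.8702 = 1.072; Δt_1 = 1.072 × 3.51 = 3.763 years.
Leg 2: γ = 4.675; Δt_2 = 4.675 × 26.0 = 121.6 years.
Leg 3: γ = 1/√(1 − 0.7034²) = 1/√0.5052 = 1.407; Δt_3 = 1.407 × 32.8 = 46.15 years.
Leg 4: 4.34 years is already measured at mission control.
Total: 3.763 + 121.6 + 46.15 + 4.340 years.

Δt = 176 years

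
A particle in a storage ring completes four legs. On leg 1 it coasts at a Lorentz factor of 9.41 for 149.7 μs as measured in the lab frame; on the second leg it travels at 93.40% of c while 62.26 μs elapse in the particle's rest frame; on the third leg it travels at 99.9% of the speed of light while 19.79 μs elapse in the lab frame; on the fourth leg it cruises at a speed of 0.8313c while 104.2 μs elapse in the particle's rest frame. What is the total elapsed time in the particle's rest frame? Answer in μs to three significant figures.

τ = 183 μs

Leg 1: γ = 9.41; τ_1 = 149.7/9.410 = 15.91 μs.
Leg 2: 62.26 μs is already measured in the particle's rest frame.
Leg 3: β = 0.999; γ = 1/√(1 − 0.999²) = 1/√0.001999 = 22.37; τ_3 = 19.79/22.37 = 0.8848 μs.
Leg 4: 104.2 μs is already measured in the particle's rest frame.
Total: 15.91 + 62.26 + 0.8848 + 104.2 μs.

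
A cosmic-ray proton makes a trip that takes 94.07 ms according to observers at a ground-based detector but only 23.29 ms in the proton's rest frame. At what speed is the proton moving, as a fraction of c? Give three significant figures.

The proper time is measured in the proton's rest frame (both events occur at the proton's location); Δt is measured at a ground-based detector. γ = Δt/τ = 94.07/23.29 = 4.039.
β = √(1 − 1/γ²) = √(1 − 0.06130) = √0.9387

v = 0.969c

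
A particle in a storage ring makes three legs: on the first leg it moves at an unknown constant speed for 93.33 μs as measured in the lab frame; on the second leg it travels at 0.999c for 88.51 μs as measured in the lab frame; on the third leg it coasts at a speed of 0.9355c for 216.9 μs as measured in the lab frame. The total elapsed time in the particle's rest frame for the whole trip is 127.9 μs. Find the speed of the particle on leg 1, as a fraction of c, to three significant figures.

Leg 1: speed unknown; τ_1 = 93.33/γ_1.
Leg 2: γ = 1/√(1 − 0.999²) = 1/√0.001999 = 22.37; τ_2 = 88.51/22.37 = 3.957 μs.
Leg 3: γ = 1/√(1 − 0.9355²) = 1/√0.1248 = 2.830; τ_3 = 216.9/2.830 = 76.64 μs.
Total proper time: τ_1 + 3.957 + 76.64 = 127.9, so τ_1 = 127.9 − 80.59 = 47.31 μs.
γ_1 = 93.33/47.31 = 1.973; β = √(1 − 1/γ²) = √0.7431.

β = 0.862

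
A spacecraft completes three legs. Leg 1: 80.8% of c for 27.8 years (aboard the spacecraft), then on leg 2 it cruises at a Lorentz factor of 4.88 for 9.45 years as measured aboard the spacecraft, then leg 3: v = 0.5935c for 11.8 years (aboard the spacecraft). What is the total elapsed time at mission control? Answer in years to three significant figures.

Δt = 108 years

Leg 1: β = 0.808; γ = 1/√(1 − 0.808²) = 1/√0.3471 = 1.697; Δt_1 = 1.697 × 27.8 = 47.18 years.
Leg 2: γ = 4.88; Δt_2 = 4.880 × 9.45 = 46.12 years.
Leg 3: γ = 1/√(1 − 0.5935²) = 1/√0.6478 = 1.242; Δt_3 = 1.242 × 11.8 = 14.66 years.
Total: 47.18 + 46.12 + 14.66 years.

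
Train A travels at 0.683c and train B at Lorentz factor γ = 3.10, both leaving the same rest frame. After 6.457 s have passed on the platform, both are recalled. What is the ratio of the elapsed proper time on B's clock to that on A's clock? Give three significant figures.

A: γ = 1/√(1 − 0.683²) = 1/√0.5335 = 1.369. B: γ = 3.10.
τ_A/τ_B = γ_B/γ_A = 3.100/1.369 = 2.264, so τ_B/τ_A = 0.4416.

τ_B/τ_A = 0.442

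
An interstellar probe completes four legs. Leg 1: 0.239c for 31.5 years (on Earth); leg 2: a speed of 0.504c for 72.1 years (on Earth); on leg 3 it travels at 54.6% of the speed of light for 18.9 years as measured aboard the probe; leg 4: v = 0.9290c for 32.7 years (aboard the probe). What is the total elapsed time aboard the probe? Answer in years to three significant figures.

Leg 1: γ = 1/√(1 − 0.239²) = 1/√0.9429 = 1.030; τ_1 = 31.5/1.030 = 30.59 years.
Leg 2: γ = 1/√(1 − 0.504²) = 1/√0.7460 = 1.158; τ_2 = 72.1/1.158 = 62.27 years.
Leg 3: 18.9 years is already measured aboard the probe.
Leg 4: 32.7 years is already measured aboard the probe.
Total: 30.59 + 62.27 + 18.90 + 32.70 years.

τ = 144 years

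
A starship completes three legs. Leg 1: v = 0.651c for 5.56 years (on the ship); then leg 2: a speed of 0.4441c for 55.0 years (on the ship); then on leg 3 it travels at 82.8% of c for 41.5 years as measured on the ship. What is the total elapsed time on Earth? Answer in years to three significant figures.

Leg 1: γ = 1/√(1 − 0.651²) = 1/√0.5762 = 1.317; Δt_1 = 1.317 × 5.56 = 7.325 years.
Leg 2: γ = 1/√(1 − 0.4441²) = 1/√0.8028 = 1.116; Δt_2 = 1.116 × 55.0 = 61.39 years.
Leg 3: β = 0.828; γ = 1/√(1 − 0.828²) = 1/√0.3144 = 1.783; Δt_3 = 1.783 × 41.5 = 74.01 years.
Total: 7.325 + 61.39 + 74.01 years.

Δt = 143 years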